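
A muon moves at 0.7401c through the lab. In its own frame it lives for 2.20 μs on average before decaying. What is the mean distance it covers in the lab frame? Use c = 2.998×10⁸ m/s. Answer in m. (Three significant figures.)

Lorentz factor: γ = (1 − 0.54774801)^(−1/2) = 1.487.
Lab-frame lifetime: Δt = γτ = 1.487 × 2.20 μs = 3.2714 μs.
Distance: d = vΔt = 0.7401 × 2.998×10⁸ m/s × 3.2714×10^-6 s = 726 m.

726 m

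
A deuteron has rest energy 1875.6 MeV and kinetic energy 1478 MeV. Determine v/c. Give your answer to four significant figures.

0.8290

K = (γ−1)mc², so γ = 1 + 1478/1875.6 = 1.788.
Then v/c = √(1 − γ⁻²) = √(1 − 0.312799) = √0.687201 = 0.8290.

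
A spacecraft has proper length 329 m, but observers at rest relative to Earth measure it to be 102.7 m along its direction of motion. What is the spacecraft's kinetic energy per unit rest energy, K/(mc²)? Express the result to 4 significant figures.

γ = L₀/L = 329/102.7 = 3.20351.
K/(mc²) = γ − 1 = 3.20351 − 1 = 2.204.

2.204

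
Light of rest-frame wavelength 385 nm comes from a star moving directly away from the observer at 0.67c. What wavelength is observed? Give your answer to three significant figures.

Relativistic Doppler for wavelength: λ_obs = λ_src · √((1+β)/(1−β)).
With β = 0.67: factor = √(1.67/0.33) = 2.2496.
λ_obs = 385 × 2.2496 = 866 nm.

866 nm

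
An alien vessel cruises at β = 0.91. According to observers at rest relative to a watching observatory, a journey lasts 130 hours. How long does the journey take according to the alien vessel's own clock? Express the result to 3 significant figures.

With β = 0.91, γ = 1/√(1 − 0.91²) = 1/√0.1719 = 2.4119.
The alien vessel's clock runs slow as seen from a watching observatory, so Δτ = Δt/γ = 130/2.4119 = 53.9 hours.

53.9 hours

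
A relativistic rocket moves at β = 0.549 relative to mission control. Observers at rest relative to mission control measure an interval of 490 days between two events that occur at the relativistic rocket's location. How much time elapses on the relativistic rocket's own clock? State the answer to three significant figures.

γ = 1/√(1 − β²) = 1/√(1 − 0.301401) = 1/√0.698599 = 1/0.835822 = 1.1964.
The relativistic rocket's clock runs slow as seen from mission control, so Δτ = Δt/γ = 490/1.1964 = 410 days.

410 days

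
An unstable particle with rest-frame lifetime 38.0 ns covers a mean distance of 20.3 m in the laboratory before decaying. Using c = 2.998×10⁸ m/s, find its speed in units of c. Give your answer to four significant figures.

0.8721c

d = βγcτ ⇒ βγ = d/(cτ) = 20.30 m / (11.3924 m) = 1.7819.
β = (βγ)/√(1+(βγ)²) = 1.7819/√4.17517 = 0.8721.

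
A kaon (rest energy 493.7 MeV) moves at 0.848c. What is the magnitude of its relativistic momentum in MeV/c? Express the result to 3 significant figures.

γ = 1/√(1 − β²) = 1/√(1 − 0.719104) = 1/√0.280896 = 1/0.529996 = 1.8868.
Momentum: p = γβ·mc = 1.8868 × 0.848 × 493.7 MeV/c = 790 MeV/c.

790 MeV/c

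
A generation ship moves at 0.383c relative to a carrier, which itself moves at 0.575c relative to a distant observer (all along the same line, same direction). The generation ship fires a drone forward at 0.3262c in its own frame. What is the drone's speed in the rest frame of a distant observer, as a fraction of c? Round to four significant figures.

0.8847c

Apply u = (u'+v)/(1+u'v) twice. Drone in the carrier frame: (0.3262+0.383)/(1+0.3262·0.383) = 0.7092/1.1249346 = 0.63044c.
That velocity, transformed to the rest frame of a distant observer: (0.63044+0.575)/(1+0.63044·0.575) = 1.20544/1.362503 = 0.88472c.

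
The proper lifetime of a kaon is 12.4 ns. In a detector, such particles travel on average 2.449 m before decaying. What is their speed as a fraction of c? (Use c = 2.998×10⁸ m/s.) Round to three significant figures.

Let x = d/(cτ) = 2.449 m / (2.998×10⁸ m/s × 1.240×10^-8 s) = 0.65877. Since d = βγcτ, x = βγ = β/√(1−β²).
Solving: β² = x²/(1+x²) = 0.433978/1.433978 = 0.302639, so β = 0.550.

0.550c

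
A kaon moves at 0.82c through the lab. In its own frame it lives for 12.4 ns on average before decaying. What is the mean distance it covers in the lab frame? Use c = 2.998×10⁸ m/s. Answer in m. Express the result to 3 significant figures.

Lorentz factor: γ = (1 − 0.6724)^(−1/2) = 1.7471.
Lab-frame lifetime: Δt = γτ = 1.7471 × 12.4 ns = 21.664 ns.
Distance: d = vΔt = 0.82 × 2.998×10⁸ m/s × 2.1664×10^-8 s = 5.33 m.

5.33 m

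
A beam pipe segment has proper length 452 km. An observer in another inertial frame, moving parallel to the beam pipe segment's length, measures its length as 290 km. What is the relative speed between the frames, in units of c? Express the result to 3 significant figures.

0.767c

Length contraction gives γ = L₀/L = 452/290 = 1.5586.
β = √(1 − 1/γ²) = √0.588348 = 0.767.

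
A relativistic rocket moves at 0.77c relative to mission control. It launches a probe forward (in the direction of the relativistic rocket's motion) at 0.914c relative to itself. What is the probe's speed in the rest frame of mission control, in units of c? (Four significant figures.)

0.9884c

Relativistic velocity addition: u = (u' + v)/(1 + u'v/c²), with u' = 0.914c and v = 0.77c.
Numerator: 0.914 + 0.77 = 1.684. Denominator: 1 + (0.914)(0.77) = 1.70378.
u = 1.684/1.70378 = 0.98839, so the speed is 0.9884c.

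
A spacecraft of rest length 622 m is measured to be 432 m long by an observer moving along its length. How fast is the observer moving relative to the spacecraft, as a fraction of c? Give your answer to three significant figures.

0.719c

Length contraction gives γ = L₀/L = 622/432 = 1.4398.
β = √(1 − 1/γ²) = √0.517613 = 0.719.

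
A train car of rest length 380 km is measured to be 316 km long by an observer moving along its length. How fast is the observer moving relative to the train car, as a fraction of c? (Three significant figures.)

Length contraction gives γ = L₀/L = 380/316 = 1.2025.
β = √(1 − 1/γ²) = √0.30844 = 0.555.

0.555c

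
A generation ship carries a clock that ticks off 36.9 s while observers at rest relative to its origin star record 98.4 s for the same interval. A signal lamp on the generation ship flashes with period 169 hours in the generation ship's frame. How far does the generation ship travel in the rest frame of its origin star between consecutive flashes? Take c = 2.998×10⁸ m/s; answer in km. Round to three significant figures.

From Δt = γΔτ: γ = 98.4/36.9 = 2.66667.
β = √(1 − 1/γ²) = 0.92703. Lab-frame period = γτ = 2.66667×169 hours = 450.67 hours. Distance = βc × γτ = 0.92703 × 2.998×10⁸ m/s × 1622412 s = 4.5091×10^14 m = 4.51×10^11 km.

4.51×10^11 km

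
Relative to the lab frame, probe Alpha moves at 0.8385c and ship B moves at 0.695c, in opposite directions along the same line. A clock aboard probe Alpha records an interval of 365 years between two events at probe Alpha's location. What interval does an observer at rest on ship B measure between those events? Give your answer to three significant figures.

1470 years

Transform probe Alpha's velocity into ship B's frame: (0.8385 + 0.695)/(1 + 0.8385·0.695) = 1.5335/1.5827575, so the relative speed is 0.96888c.
At |u| = 0.96888c, γ = (1 − 0.938728)^(−1/2) = 4.0399.
The clock on probe Alpha records proper time, so ship B measures Δt = γΔτ = 4.0399 × 365 = 1470 years.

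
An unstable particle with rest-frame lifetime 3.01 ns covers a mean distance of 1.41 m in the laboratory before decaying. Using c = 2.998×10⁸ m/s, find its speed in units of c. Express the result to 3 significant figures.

Let x = d/(cτ) = 1.410 m / (2.998×10⁸ m/s × 3.010×10^-9 s) = 1.5625. Since d = βγcτ, x = βγ = β/√(1−β²).
Solving: β² = x²/(1+x²) = 2.44141/3.44141 = 0.709421, so β = 0.842.

0.842c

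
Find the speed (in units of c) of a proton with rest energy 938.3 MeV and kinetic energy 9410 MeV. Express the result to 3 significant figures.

K = (γ−1)mc², so γ = 1 + 9410/938.3 = 11.029.
Then v/c = √(1 − γ⁻²) = √(1 − 0.00822106) = √0.99177894 = 0.996.

0.996c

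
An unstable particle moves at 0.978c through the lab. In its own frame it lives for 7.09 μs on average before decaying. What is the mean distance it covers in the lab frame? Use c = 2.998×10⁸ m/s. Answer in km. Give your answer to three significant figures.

9.97 km

With β = 0.978, γ = 1/√(1 − 0.978²) = 1/√0.043516 = 4.7938.
Lab-frame lifetime: Δt = γτ = 4.7938 × 7.09 μs = 33.988 μs.
Distance: d = vΔt = 0.978 × 2.998×10⁸ m/s × 3.3988×10^-5 s = 9970 m = 9.97 km.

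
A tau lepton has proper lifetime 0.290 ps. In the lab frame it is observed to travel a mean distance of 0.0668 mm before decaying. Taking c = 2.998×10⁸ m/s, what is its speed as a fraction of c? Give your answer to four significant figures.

0.6093c

d = βγcτ ⇒ βγ = d/(cτ) = 6.680×10^-5 m / (8.6942×10^-5 m) = 0.76833.
β = (βγ)/√(1+(βγ)²) = 0.76833/√1.590331 = 0.6093.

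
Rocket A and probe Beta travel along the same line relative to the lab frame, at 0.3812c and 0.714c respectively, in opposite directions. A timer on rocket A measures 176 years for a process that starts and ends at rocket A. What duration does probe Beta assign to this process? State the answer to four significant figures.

345.9 years

Speed of rocket A in probe Beta's frame: u = (v_A + v_B)/(1 + v_A v_B/c²) = (0.3812 + 0.714)/(1 + 0.3812×0.714) = 1.0952/1.2721768 = 0.86089; |u| = 0.86089c.
γ for this relative speed: γ = 1/√(1 − 0.741132) = 1.9654.
The clock on rocket A records proper time, so probe Beta measures Δt = γΔτ = 1.9654 × 176 = 345.9 years.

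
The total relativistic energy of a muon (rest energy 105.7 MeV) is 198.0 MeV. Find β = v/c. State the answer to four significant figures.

0.8456

Total energy E = γmc² gives γ = 198.0/105.7 = 1.8732.
Hence β = √(1 − 1/γ²) = √(1 − 0.284991) = √0.715009 = 0.8456.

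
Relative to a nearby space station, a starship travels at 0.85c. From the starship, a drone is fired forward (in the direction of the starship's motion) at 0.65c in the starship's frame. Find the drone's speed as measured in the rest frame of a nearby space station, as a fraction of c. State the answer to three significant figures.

Relativistic velocity addition: u = (u' + v)/(1 + u'v/c²), with u' = 0.65c and v = 0.85c.
Numerator: 0.65 + 0.85 = 1.5. Denominator: 1 + (0.65)(0.85) = 1.5525.
u = 1.5/1.5525 = 0.96618, so the speed is 0.966c.

0.966c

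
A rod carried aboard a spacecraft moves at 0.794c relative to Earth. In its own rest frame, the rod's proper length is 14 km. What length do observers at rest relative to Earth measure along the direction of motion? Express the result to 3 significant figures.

β² = 0.630436, so γ = 1/√0.369564 = 1.645.
Along the direction of motion the measured length is L₀/γ = 14/1.645 = 8.51 km.

8.51 km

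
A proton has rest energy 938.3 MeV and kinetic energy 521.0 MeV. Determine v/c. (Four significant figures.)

0.7659

K = (γ−1)mc², so γ = 1 + 521.0/938.3 = 1.5553.
Then v/c = √(1 − γ⁻²) = √(1 − 0.413401) = √0.586599 = 0.7659.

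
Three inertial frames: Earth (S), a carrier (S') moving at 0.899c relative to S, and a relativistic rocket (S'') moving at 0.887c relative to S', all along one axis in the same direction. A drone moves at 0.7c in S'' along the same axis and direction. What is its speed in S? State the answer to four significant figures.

0.9989c

First combine the drone and relativistic rocket (S''→S'): u₁ = (0.7 + 0.887)/(1 + 0.7×0.887) = 1.587/1.6209 = 0.97909.
Then combine with the carrier (S'→S): u = (0.97909 + 0.899)/(1 + 0.97909×0.899) = 1.87809/1.88020191 = 0.99888.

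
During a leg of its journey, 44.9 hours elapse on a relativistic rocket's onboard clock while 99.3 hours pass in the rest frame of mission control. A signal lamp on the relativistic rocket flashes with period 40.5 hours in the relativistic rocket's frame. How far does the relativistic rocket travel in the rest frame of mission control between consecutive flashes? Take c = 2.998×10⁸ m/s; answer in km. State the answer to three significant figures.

The time-dilation ratio gives γ = 99.3/44.9 = 2.21158.
β = √(1 − 1/γ²) = 0.89193. Lab-frame period = γτ = 2.21158×40.5 hours = 89.569 hours. Distance = βc × γτ = 0.89193 × 2.998×10⁸ m/s × 322448.4 s = 8.6223×10^13 m = 8.62×10^10 km.

8.62×10^10 km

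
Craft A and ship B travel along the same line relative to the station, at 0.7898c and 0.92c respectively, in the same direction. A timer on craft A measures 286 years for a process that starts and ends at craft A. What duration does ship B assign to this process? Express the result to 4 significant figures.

325.3 years

Transform craft A's velocity into ship B's frame: (0.7898 − 0.92)/(1 − 0.7898·0.92) = −0.1302/0.273384, so the relative speed is 0.47625c.
γ for this relative speed: γ = 1/√(1 − 0.226814) = 1.1373.
Craft A's interval is proper; time dilation gives Δt_B = γΔτ = 1.1373 × 286 years = 325.3 years.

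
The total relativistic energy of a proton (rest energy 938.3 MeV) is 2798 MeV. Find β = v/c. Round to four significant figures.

0.9421

γ = E/(mc²) = 2798/938.3 = 2.982.
β = √(1 − 1/γ²) = √(1 − 0.112457) = √0.887543 = 0.9421.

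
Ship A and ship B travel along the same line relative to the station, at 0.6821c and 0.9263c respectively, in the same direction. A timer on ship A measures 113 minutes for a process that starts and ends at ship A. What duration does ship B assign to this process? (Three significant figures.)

Speed of ship A in ship B's frame: u = (v_A − v_B)/(1 − v_A v_B/c²) = (0.6821 − 0.9263)/(1 − 0.6821×0.9263) = −0.2442/0.36817077 = −0.66328; |u| = 0.66328c.
At |u| = 0.66328c, γ = (1 − 0.43994)^(−1/2) = 1.3362.
The clock on ship A records proper time, so ship B measures Δt = γΔτ = 1.3362 × 113 = 151 minutes.

151 minutes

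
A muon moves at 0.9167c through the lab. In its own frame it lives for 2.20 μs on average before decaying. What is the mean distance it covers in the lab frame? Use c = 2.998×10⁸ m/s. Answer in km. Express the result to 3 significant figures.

1.51 km

With β = 0.9167, γ = 1/√(1 − 0.9167²) = 1/√0.15966111 = 2.5027.
Lab-frame lifetime: Δt = γτ = 2.5027 × 2.20 μs = 5.5059 μs.
Distance: d = vΔt = 0.9167 × 2.998×10⁸ m/s × 5.5059×10^-6 s = 1510 m = 1.51 km.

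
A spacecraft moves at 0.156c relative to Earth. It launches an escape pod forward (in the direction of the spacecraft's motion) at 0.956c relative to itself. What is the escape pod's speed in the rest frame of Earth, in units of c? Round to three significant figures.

0.968c

In units of c, u = (u' + v)/(1 + u'v) with u' = 0.956 and v = 0.156.
Numerator: 0.956 + 0.156 = 1.112. Denominator: 1 + (0.956)(0.156) = 1.149136.
u = 1.112/1.149136 = 0.96768, so the speed is 0.968c.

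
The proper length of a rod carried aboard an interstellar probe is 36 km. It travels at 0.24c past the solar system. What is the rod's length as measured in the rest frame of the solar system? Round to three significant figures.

γ = 1/√(1 − β²) = 1/√(1 − 0.0576) = 1/√0.9424 = 1/0.970773 = 1.0301.
Along the direction of motion the measured length is L₀/γ = 36/1.0301 = 34.9 km.

34.9 km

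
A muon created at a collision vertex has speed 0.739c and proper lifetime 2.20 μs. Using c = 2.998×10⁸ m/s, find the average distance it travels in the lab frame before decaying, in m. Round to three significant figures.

723 m

γ = 1/√(1 − β²) = 1/√(1 − 0.546121) = 1/√0.453879 = 1/0.673705 = 1.4843.
Lab-frame lifetime: Δt = γτ = 1.4843 × 2.20 μs = 3.2655 μs.
Distance: d = vΔt = 0.739 × 2.998×10⁸ m/s × 3.2655×10^-6 s = 723 m.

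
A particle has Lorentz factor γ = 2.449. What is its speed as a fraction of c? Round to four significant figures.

β = √(1 − 1/γ²) = √(1 − 1/5.997601) = √0.833267 = 0.9128.

0.9128c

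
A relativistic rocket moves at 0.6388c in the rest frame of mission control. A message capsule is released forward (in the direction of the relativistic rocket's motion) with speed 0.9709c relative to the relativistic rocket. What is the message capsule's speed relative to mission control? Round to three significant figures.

0.994c

Relativistic velocity addition: u = (u' + v)/(1 + u'v/c²), with u' = 0.9709c and v = 0.6388c.
Numerator: 0.9709 + 0.6388 = 1.6097. Denominator: 1 + (0.9709)(0.6388) = 1.62021092.
u = 1.6097/1.62021092 = 0.99351, so the speed is 0.994c.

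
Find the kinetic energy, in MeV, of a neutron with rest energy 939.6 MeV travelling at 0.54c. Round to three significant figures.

177 MeV

γ = 1/√(1 − β²) = 1/√(1 − 0.2916) = 1/√0.7084 = 1/0.841665 = 1.18812.
Kinetic energy: K = (γ − 1)mc² = (1.18812 − 1) × 939.6 MeV = 0.18812 × 939.6 = 177 MeV.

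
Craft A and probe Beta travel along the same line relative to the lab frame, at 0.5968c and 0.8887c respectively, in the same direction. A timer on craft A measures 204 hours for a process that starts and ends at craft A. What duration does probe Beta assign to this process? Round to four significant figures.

Speed of craft A in probe Beta's frame: u = (v_A − v_B)/(1 − v_A v_B/c²) = (0.5968 − 0.8887)/(1 − 0.5968×0.8887) = −0.2919/0.46962384 = −0.62156; |u| = 0.62156c.
γ for this relative speed: γ = 1/√(1 − 0.386337) = 1.2765.
The clock on craft A records proper time, so probe Beta measures Δt = γΔτ = 1.2765 × 204 = 260.4 hours.

260.4 hours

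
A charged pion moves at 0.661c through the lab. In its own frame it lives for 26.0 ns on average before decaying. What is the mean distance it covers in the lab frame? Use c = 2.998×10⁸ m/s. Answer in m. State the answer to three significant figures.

6.87 m

Lorentz factor: γ = (1 − 0.436921)^(−1/2) = 1.3326.
Lab-frame lifetime: Δt = γτ = 1.3326 × 26.0 ns = 34.648 ns.
Distance: d = vΔt = 0.661 × 2.998×10⁸ m/s × 3.4648×10^-8 s = 6.87 m.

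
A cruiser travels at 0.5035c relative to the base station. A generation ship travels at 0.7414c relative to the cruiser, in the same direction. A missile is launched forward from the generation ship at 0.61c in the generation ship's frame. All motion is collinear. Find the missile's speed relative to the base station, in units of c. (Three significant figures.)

0.977c

Apply u = (u'+v)/(1+u'v) twice. Missile in the cruiser frame: (0.61+0.7414)/(1+0.61·0.7414) = 1.3514/1.452254 = 0.93055c.
That velocity, transformed to the rest frame of the base station: (0.93055+0.5035)/(1+0.93055·0.5035) = 1.43405/1.468531925 = 0.97652c.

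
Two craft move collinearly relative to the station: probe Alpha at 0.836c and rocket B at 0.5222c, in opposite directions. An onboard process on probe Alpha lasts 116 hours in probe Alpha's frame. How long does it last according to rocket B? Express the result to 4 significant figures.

Transform probe Alpha's velocity into rocket B's frame: (0.836 + 0.5222)/(1 + 0.836·0.5222) = 1.3582/1.4365592, so the relative speed is 0.94545c.
At |u| = 0.94545c, γ = (1 − 0.893876)^(−1/2) = 3.0697.
Probe Alpha's interval is proper; time dilation gives Δt_B = γΔτ = 3.0697 × 116 hours = 356.1 hours.

356.1 hours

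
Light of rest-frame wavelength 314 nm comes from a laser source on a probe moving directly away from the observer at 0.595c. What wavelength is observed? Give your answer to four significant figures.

623.1 nm

Relativistic Doppler for wavelength: λ_obs = λ_src · √((1+β)/(1−β)).
With β = 0.595: factor = √(1.595/0.405) = 1.9845.
λ_obs = 314 × 1.9845 = 623.1 nm.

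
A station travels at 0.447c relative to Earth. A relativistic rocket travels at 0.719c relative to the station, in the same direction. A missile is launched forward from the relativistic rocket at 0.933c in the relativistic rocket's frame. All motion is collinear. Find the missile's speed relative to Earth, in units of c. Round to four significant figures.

Compose velocities in two stages. Stage 1 (into S'): u₁ = (0.933+0.719)/(1+0.933×0.719) = 0.98873.
Stage 2 (into S): u = (0.98873+0.447)/(1+0.98873×0.447) = 0.99568, so the speed is 0.9957c.

0.9957c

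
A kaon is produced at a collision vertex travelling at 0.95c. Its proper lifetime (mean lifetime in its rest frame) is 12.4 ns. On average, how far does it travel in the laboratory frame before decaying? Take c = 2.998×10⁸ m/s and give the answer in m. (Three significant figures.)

With β = 0.95, γ = 1/√(1 − 0.95²) = 1/√0.0975 = 3.2026.
Lab-frame lifetime: Δt = γτ = 3.2026 × 12.4 ns = 39.712 ns.
Distance: d = vΔt = 0.95 × 2.998×10⁸ m/s × 3.9712×10^-8 s = 11.3 m.

11.3 m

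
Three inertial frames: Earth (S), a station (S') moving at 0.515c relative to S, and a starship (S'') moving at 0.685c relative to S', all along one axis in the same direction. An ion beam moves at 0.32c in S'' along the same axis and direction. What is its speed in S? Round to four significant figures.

0.9402c

Apply u = (u'+v)/(1+u'v) twice. Ion beam in the station frame: (0.32+0.685)/(1+0.32·0.685) = 1.005/1.2192 = 0.82431c.
That velocity, transformed to the rest frame of Earth: (0.82431+0.515)/(1+0.82431·0.515) = 1.33931/1.42451965 = 0.94018c.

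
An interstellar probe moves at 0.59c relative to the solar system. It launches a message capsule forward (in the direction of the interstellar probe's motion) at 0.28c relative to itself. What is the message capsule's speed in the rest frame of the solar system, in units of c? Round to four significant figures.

Relativistic velocity addition: u = (u' + v)/(1 + u'v/c²), with u' = 0.28c and v = 0.59c.
Numerator: 0.28 + 0.59 = 0.87. Denominator: 1 + (0.28)(0.59) = 1.1652.
u = 0.87/1.1652 = 0.74665, so the speed is 0.7467c.

0.7467c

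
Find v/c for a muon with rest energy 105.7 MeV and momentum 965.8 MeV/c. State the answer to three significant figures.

βγ = pc/(mc²) = 965.8/105.7 = 9.1372.
Since γ² = 1 + (βγ)² = 84.4884, γ = √84.4884 = 9.19176, and β = (βγ)/γ = 9.1372/9.19176 = 0.994.

0.994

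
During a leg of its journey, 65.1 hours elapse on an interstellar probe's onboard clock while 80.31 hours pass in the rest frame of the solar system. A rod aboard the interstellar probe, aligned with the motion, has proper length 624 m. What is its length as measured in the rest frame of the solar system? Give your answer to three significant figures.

506 m

From Δt = γΔτ: γ = 80.31/65.1 = 1.23364.
The rod contracts by the same γ: 624 m / 1.23364 = 506 m.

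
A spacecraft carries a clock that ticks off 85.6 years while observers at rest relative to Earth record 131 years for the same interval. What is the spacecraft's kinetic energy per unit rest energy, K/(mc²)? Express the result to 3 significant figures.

The time-dilation ratio gives γ = 131/85.6 = 1.53037.
K/(mc²) = γ − 1 = 1.53037 − 1 = 0.530.

0.530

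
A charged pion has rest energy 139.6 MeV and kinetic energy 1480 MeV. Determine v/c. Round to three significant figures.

0.996

γ = 1 + K/(mc²) = 1 + 1480/139.6 = 11.602.
β = √(1 − 1/γ²) = √(1 − 0.00742907) = √0.99257093 = 0.996.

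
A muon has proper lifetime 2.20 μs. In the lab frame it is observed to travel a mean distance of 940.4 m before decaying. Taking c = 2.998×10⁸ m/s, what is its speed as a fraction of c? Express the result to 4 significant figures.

0.8187c

d = βγcτ ⇒ βγ = d/(cτ) = 940.4 m / (659.56 m) = 1.4258.
β = (βγ)/√(1+(βγ)²) = 1.4258/√3.03291 = 0.8187.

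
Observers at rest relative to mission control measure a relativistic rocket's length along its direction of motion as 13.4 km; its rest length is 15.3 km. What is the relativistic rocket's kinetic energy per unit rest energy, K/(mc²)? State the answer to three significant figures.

0.142

From L = L₀/γ: γ = 15.3/13.4 = 1.14179.
Since K = (γ−1)mc², K/(mc²) = 1.14179 − 1 = 0.142.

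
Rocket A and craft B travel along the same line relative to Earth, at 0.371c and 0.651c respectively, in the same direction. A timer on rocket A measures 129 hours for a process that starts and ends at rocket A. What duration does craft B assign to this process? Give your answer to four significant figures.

138.8 hours

The velocity of rocket A relative to craft B is (0.371 − 0.651)c / (1 − 0.371×0.651) = −0.36916c; relative speed 0.36916c.
At |u| = 0.36916c, γ = (1 − 0.136279)^(−1/2) = 1.076.
Rocket A's interval is proper; time dilation gives Δt_B = γΔτ = 1.076 × 129 hours = 138.8 hours.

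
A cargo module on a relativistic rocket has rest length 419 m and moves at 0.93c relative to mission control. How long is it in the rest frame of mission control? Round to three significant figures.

154 m

β² = 0.8649, so γ = 1/√0.1351 = 2.7206.
Along the direction of motion the measured length is L₀/γ = 419/2.7206 = 154 m.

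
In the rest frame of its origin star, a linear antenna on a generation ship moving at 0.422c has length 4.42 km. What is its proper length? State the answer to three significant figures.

4.88 km

γ = 1/√(1 − β²) = 1/√(1 − 0.178084) = 1/√0.821916 = 1/0.906596 = 1.103.
Proper length: L₀ = γ·L = 1.103 × 4.42 = 4.88 km.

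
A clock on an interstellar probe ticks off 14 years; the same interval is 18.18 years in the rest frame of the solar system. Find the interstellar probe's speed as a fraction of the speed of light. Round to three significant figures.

γ = Δt/Δτ = 18.18/14 = 1.2986.
β = √(1 − 1/γ²) = √(1 − 0.592993) = √0.407007 = 0.638.

0.638c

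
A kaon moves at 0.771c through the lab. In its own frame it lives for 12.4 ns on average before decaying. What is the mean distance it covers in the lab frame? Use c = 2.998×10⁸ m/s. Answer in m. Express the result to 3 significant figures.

With β = 0.771, γ = 1/√(1 − 0.771²) = 1/√0.405559 = 1.5703.
Lab-frame lifetime: Δt = γτ = 1.5703 × 12.4 ns = 19.472 ns.
Distance: d = vΔt = 0.771 × 2.998×10⁸ m/s × 1.9472×10^-8 s = 4.50 m.

4.50 m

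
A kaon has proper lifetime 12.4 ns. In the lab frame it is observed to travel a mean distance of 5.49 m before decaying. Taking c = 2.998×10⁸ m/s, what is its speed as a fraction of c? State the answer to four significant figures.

d = βγcτ ⇒ βγ = d/(cτ) = 5.490 m / (3.71752 m) = 1.4768.
β = (βγ)/√(1+(βγ)²) = 1.4768/√3.18094 = 0.8280.

0.8280c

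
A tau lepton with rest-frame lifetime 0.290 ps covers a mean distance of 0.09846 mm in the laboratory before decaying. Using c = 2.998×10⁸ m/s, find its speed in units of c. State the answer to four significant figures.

0.7496c

Let x = d/(cτ) = 9.846×10^-5 m / (2.998×10⁸ m/s × 2.900×10^-13 s) = 1.1325. Since d = βγcτ, x = βγ = β/√(1−β²).
Solving: β² = x²/(1+x²) = 1.28256/2.28256 = 0.561895, so β = 0.7496.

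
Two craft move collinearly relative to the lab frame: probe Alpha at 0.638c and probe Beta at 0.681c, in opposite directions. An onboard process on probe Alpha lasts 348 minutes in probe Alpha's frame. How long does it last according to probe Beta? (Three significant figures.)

Speed of probe Alpha in probe Beta's frame: u = (v_A + v_B)/(1 + v_A v_B/c²) = (0.638 + 0.681)/(1 + 0.638×0.681) = 1.319/1.434478 = 0.9195; |u| = 0.9195c.
At |u| = 0.9195c, γ = (1 − 0.84548)^(−1/2) = 2.5439.
Probe Alpha's interval is proper; time dilation gives Δt_B = γΔτ = 2.5439 × 348 minutes = 885 minutes.

885 minutes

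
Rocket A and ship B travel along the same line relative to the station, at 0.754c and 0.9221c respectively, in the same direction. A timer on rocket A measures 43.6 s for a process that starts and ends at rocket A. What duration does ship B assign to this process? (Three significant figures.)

Transform rocket A's velocity into ship B's frame: (0.754 − 0.9221)/(1 − 0.754·0.9221) = −0.1681/0.3047366, so the relative speed is 0.55162c.
At |u| = 0.55162c, γ = (1 − 0.304285)^(−1/2) = 1.1989.
The clock on rocket A records proper time, so ship B measures Δt = γΔτ = 1.1989 × 43.6 = 52.3 s.

52.3 s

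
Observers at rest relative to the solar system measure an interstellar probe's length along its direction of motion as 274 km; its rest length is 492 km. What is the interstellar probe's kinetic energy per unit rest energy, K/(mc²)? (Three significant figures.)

0.796

γ = L₀/L = 492/274 = 1.79562.
K/(mc²) = γ − 1 = 1.79562 − 1 = 0.796.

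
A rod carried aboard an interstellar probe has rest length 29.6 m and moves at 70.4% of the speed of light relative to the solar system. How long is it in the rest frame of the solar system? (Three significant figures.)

21.0 m

Lorentz factor: γ = (1 − 0.495616)^(−1/2) = 1.4081.
Length contraction: L = L₀/γ = 29.6/1.4081 = 21.0 m.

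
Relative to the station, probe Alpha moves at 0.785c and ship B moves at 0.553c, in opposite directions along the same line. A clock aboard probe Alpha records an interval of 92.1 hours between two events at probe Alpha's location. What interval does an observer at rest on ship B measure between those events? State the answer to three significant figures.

256 hours

Speed of probe Alpha in ship B's frame: u = (v_A + v_B)/(1 + v_A v_B/c²) = (0.785 + 0.553)/(1 + 0.785×0.553) = 1.338/1.434105 = 0.93299; |u| = 0.93299c.
γ for this relative speed: γ = 1/√(1 − 0.87047) = 2.7785.
The clock on probe Alpha records proper time, so ship B measures Δt = γΔτ = 2.7785 × 92.1 = 256 hours.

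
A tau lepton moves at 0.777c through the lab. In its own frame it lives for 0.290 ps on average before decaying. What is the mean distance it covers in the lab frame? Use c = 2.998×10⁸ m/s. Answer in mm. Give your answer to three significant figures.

β² = 0.603729, so γ = 1/√0.396271 = 1.5886.
Lab-frame lifetime: Δt = γτ = 1.5886 × 0.290 ps = 0.46069 ps.
Distance: d = vΔt = 0.777 × 2.998×10⁸ m/s × 4.6069×10^-13 s = 1.07×10^-4 m = 0.107 mm.

0.107 mm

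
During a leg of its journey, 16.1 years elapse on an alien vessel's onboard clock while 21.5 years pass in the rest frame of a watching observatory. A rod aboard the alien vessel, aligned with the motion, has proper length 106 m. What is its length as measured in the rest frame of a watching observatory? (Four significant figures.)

79.38 m

From Δt = γΔτ: γ = 21.5/16.1 = 1.3354.
L = L₀/γ = 106/1.3354 = 79.38 m.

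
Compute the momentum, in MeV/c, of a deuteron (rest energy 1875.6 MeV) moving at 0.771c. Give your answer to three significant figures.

γ = 1/√(1 − β²) = 1/√(1 − 0.594441) = 1/√0.405559 = 1/0.636835 = 1.5703.
Momentum: p = γβ·mc = 1.5703 × 0.771 × 1875.6 MeV/c = 2270 MeV/c.

2270 MeV/c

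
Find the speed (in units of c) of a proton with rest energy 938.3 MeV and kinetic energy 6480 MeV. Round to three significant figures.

K = (γ−1)mc², so γ = 1 + 6480/938.3 = 7.9061.
Then v/c = √(1 − γ⁻²) = √(1 − 0.0159984) = √0.9840016 = 0.992.

0.992c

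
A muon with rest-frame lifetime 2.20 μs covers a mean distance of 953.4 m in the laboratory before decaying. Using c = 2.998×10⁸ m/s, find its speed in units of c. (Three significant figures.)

0.822c

Lab distance = (lab lifetime)·v = γτ·βc, so βγ = d/(cτ) = 953.4/(2.998×10⁸ × 2.200×10^-6) = 1.4455.
With βγ = 1.4455: γ² = 1 + (βγ)² = 3.08947, and β = (βγ)/γ = 1.4455/1.75769 = 0.822.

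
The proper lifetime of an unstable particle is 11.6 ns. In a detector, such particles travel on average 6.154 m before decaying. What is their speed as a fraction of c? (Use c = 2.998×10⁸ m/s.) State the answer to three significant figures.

0.871c

d = βγcτ ⇒ βγ = d/(cτ) = 6.154 m / (3.47768 m) = 1.7696.
β = (βγ)/√(1+(βγ)²) = 1.7696/√4.13148 = 0.871.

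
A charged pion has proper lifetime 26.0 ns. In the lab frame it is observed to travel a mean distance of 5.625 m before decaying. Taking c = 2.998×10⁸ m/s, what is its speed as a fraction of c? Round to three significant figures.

0.585c

d = βγcτ ⇒ βγ = d/(cτ) = 5.625 m / (7.7948 m) = 0.72163.
β = (βγ)/√(1+(βγ)²) = 0.72163/√1.52075 = 0.585.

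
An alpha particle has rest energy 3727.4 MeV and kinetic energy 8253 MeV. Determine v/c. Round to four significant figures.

K = (γ−1)mc², so γ = 1 + 8253/3727.4 = 3.2141.
Then v/c = √(1 − γ⁻²) = √(1 − 0.0968013) = √0.9031987 = 0.9504.

0.9504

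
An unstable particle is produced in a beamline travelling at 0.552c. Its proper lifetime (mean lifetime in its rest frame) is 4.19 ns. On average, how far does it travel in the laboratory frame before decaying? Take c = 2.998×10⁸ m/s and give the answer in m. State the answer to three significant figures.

0.832 m

γ = 1/√(1 − β²) = 1/√(1 − 0.304704) = 1/√0.695296 = 1/0.833844 = 1.1993.
Lab-frame lifetime: Δt = γτ = 1.1993 × 4.19 ns = 5.0251 ns.
Distance: d = vΔt = 0.552 × 2.998×10⁸ m/s × 5.0251×10^-9 s = 0.832 m.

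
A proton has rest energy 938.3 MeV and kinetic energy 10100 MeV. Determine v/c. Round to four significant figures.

γ = 1 + K/(mc²) = 1 + 10100/938.3 = 11.764.
β = √(1 − 1/γ²) = √(1 − 0.00722587) = √0.99277413 = 0.9964.

0.9964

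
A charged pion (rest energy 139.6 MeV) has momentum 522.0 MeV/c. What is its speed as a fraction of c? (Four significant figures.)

0.9661c

βγ = pc/(mc²) = 522.0/139.6 = 3.7393.
Since γ² = 1 + (βγ)² = 14.9824, γ = √14.9824 = 3.87071, and β = (βγ)/γ = 3.7393/3.87071 = 0.9661.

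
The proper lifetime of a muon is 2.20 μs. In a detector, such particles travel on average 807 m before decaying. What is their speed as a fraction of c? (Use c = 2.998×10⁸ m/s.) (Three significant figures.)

0.774c

Lab distance = (lab lifetime)·v = γτ·βc, so βγ = d/(cτ) = 807.0/(2.998×10⁸ × 2.200×10^-6) = 1.2235.
With βγ = 1.2235: γ² = 1 + (βγ)² = 2.49695, and β = (βγ)/γ = 1.2235/1.58017 = 0.774.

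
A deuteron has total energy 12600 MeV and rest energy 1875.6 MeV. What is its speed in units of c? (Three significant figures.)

Total energy E = γmc² gives γ = 12600/1875.6 = 6.7179.
Hence β = √(1 − 1/γ²) = √(1 − 0.0221581) = √0.9778419 = 0.989.

0.989c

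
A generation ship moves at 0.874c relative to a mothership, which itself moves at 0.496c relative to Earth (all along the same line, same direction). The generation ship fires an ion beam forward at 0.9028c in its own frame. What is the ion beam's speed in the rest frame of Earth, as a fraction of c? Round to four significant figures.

Apply u = (u'+v)/(1+u'v) twice. Ion beam in the mothership frame: (0.9028+0.874)/(1+0.9028·0.874) = 1.7768/1.7890472 = 0.99315c.
That velocity, transformed to the rest frame of Earth: (0.99315+0.496)/(1+0.99315·0.496) = 1.48915/1.4926024 = 0.99769c.

0.9977c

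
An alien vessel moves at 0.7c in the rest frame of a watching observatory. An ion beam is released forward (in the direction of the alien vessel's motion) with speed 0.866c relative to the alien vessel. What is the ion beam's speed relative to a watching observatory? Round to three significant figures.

0.975c

Relativistic velocity addition: u = (u' + v)/(1 + u'v/c²), with u' = 0.866c and v = 0.7c.
Numerator: 0.866 + 0.7 = 1.566. Denominator: 1 + (0.866)(0.7) = 1.6062.
u = 1.566/1.6062 = 0.97497, so the speed is 0.975c.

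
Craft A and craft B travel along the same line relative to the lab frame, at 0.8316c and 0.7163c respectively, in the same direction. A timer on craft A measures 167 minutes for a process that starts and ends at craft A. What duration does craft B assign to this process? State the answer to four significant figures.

Transform craft A's velocity into craft B's frame: (0.8316 − 0.7163)/(1 − 0.8316·0.7163) = 0.1153/0.40432492, so the relative speed is 0.28517c.
γ for this relative speed: γ = 1/√(1 − 0.0813219) = 1.0433.
Craft A's interval is proper; time dilation gives Δt_B = γΔτ = 1.0433 × 167 minutes = 174.2 minutes.

174.2 minutes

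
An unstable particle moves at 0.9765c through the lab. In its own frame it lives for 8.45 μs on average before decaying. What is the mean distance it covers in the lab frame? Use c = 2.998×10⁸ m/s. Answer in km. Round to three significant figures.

11.5 km

Lorentz factor: γ = (1 − 0.95355225)^(−1/2) = 4.64.
Lab-frame lifetime: Δt = γτ = 4.64 × 8.45 μs = 39.208 μs.
Distance: d = vΔt = 0.9765 × 2.998×10⁸ m/s × 3.9208×10^-5 s = 11500 m = 11.5 km.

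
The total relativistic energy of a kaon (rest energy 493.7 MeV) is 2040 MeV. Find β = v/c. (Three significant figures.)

γ = E/(mc²) = 2040/493.7 = 4.1321.
β = √(1 − 1/γ²) = √(1 − 0.0585677) = √0.9414323 = 0.970.

0.970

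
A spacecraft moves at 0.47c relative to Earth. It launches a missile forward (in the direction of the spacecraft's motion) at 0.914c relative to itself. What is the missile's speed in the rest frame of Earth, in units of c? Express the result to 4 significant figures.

0.9681c

Relativistic velocity addition: u = (u' + v)/(1 + u'v/c²), with u' = 0.914c and v = 0.47c.
Numerator: 0.914 + 0.47 = 1.384. Denominator: 1 + (0.914)(0.47) = 1.42958.
u = 1.384/1.42958 = 0.96812, so the speed is 0.9681c.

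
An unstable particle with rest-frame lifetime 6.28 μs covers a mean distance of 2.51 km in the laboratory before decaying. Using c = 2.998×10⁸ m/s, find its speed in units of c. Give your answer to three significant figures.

0.800c

d = βγcτ ⇒ βγ = d/(cτ) = 2510 m / (1882.744 m) = 1.3332.
β = (βγ)/√(1+(βγ)²) = 1.3332/√2.77742 = 0.800.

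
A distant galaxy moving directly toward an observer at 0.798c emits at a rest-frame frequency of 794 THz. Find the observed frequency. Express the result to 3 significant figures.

Relativistic Doppler (source moving toward): f_obs = f_src · √((1+β)/(1−β)).
With β = 0.798: factor = √(1.798/0.202) = 2.9835.
f_obs = 794 × 2.9835 = 2370 THz.

2370 THz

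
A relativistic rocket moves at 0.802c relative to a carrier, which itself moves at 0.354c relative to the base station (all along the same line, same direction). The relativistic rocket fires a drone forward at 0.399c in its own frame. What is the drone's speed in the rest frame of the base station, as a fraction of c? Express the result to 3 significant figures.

0.956c

Compose velocities in two stages. Stage 1 (into S'): u₁ = (0.399+0.802)/(1+0.399×0.802) = 0.90985.
Stage 2 (into S): u = (0.90985+0.354)/(1+0.90985×0.354) = 0.95595, so the speed is 0.956c.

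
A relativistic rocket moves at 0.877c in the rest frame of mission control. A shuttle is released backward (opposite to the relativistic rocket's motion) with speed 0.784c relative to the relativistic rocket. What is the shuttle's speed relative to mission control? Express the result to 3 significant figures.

In units of c, u = (u' + v)/(1 + u'v) with u' = −0.784 and v = 0.877.
Numerator: −0.784 + 0.877 = 0.093. Denominator: 1 + (−0.784)(0.877) = 0.312432.
u = 0.093/0.312432 = 0.29766, so the speed is 0.298c.

0.298c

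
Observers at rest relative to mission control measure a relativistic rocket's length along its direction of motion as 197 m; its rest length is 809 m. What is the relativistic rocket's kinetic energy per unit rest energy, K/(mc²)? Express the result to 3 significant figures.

Length contraction gives γ = L₀/L = 809/197 = 4.1066.
Since K = (γ−1)mc², K/(mc²) = 4.1066 − 1 = 3.11.

3.11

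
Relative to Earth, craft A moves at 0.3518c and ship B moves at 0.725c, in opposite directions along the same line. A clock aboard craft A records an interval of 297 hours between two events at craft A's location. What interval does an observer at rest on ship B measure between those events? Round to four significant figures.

578.2 hours

Transform craft A's velocity into ship B's frame: (0.3518 + 0.725)/(1 + 0.3518·0.725) = 1.0768/1.255055, so the relative speed is 0.85797c.
γ for this relative speed: γ = 1/√(1 − 0.736113) = 1.9467.
Craft A's interval is proper; time dilation gives Δt_B = γΔτ = 1.9467 × 297 hours = 578.2 hours.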